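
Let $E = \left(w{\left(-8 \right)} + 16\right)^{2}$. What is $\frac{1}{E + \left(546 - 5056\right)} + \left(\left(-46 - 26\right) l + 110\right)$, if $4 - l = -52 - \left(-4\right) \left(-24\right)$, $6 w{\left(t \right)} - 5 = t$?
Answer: $- \frac{185033890}{17079} \approx -10834.0$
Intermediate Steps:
$w{\left(t \right)} = \frac{5}{6} + \frac{t}{6}$
$E = \frac{961}{4}$ ($E = \left(\left(\frac{5}{6} + \frac{1}{6} \left(-8\right)\right) + 16\right)^{2} = \left(\left(\frac{5}{6} - \frac{4}{3}\right) + 16\right)^{2} = \left(- \frac{1}{2} + 16\right)^{2} = \left(\frac{31}{2}\right)^{2} = \frac{961}{4} \approx 240.25$)
$l = 152$ ($l = 4 - \left(-52 - \left(-4\right) \left(-24\right)\right) = 4 - \left(-52 - 96\right) = 4 - -148 = 4 + 148 = 152$)
$\frac{1}{E + \left(546 - 5056\right)} + \left(\left(-46 - 26\right) l + 110\right) = \frac{1}{\frac{961}{4} + \left(546 - 5056\right)} + \left(\left(-46 - 26\right) 152 + 110\right) = \frac{1}{\frac{961}{4} - 4510} + \left(\left(-72\right) 152 + 110\right) = \frac{1}{- \frac{17079}{4}} + \left(-10944 + 110\right) = - \frac{4}{17079} - 10834 = - \frac{185033890}{17079}$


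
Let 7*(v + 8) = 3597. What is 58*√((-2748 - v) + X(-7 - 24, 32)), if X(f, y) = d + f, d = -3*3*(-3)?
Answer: 58*I*√159635/7 ≈ 3310.5*I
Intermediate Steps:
d = 27 (d = -9*(-3) = 27)
v = 3541/7 (v = -8 + (⅐)*3597 = -8 + 3597/7 = 3541/7 ≈ 505.86)
X(f, y) = 27 + f
58*√((-2748 - v) + X(-7 - 24, 32)) = 58*√((-2748 - 1*3541/7) + (27 + (-7 - 24))) = 58*√((-2748 - 3541/7) + (27 - 31)) = 58*√(-22777/7 - 4) = 58*√(-22805/7) = 58*(I*√159635/7) = 58*I*√159635/7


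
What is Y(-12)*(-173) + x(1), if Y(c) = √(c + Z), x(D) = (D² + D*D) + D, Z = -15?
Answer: 3 - 519*I*√3 ≈ 3.0 - 898.93*I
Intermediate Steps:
x(D) = D + 2*D² (x(D) = (D² + D²) + D = 2*D² + D = D + 2*D²)
Y(c) = √(-15 + c) (Y(c) = √(c - 15) = √(-15 + c))
Y(-12)*(-173) + x(1) = √(-15 - 12)*(-173) + 1*(1 + 2*1) = √(-27)*(-173) + 1*(1 + 2) = (3*I*√3)*(-173) + 1*3 = -519*I*√3 + 3 = 3 - 519*I*√3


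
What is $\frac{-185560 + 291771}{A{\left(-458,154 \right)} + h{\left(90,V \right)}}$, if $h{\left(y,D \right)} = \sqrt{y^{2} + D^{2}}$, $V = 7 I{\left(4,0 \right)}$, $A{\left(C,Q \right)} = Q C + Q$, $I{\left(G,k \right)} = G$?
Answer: $- \frac{3737458879}{2476527000} - \frac{106211 \sqrt{2221}}{2476527000} \approx -1.5112$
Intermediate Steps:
$A{\left(C,Q \right)} = Q + C Q$ ($A{\left(C,Q \right)} = C Q + Q = Q + C Q$)
$V = 28$ ($V = 7 \cdot 4 = 28$)
$h{\left(y,D \right)} = \sqrt{D^{2} + y^{2}}$
$\frac{-185560 + 291771}{A{\left(-458,154 \right)} + h{\left(90,V \right)}} = \frac{-185560 + 291771}{154 \left(1 - 458\right) + \sqrt{28^{2} + 90^{2}}} = \frac{106211}{154 \left(-457\right) + \sqrt{784 + 8100}} = \frac{106211}{-70378 + \sqrt{8884}} = \frac{106211}{-70378 + 2 \sqrt{2221}}$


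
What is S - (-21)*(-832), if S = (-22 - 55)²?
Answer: -11543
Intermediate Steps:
S = 5929 (S = (-77)² = 5929)
S - (-21)*(-832) = 5929 - (-21)*(-832) = 5929 - 1*17472 = 5929 - 17472 = -11543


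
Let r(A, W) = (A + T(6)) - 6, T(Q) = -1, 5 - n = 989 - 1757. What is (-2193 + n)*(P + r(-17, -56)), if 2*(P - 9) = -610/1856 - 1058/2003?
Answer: 20361471945/929392 ≈ 21908.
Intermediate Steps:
n = 773 (n = 5 - (989 - 1757) = 5 - 1*(-768) = 5 + 768 = 773)
P = 31865373/3717568 (P = 9 + (-610/1856 - 1058/2003)/2 = 9 + (-610*1/1856 - 1058*1/2003)/2 = 9 + (-305/928 - 1058/2003)/2 = 9 + (½)*(-1592739/1858784) = 9 - 1592739/3717568 = 31865373/3717568 ≈ 8.5716)
r(A, W) = -7 + A (r(A, W) = (A - 1) - 6 = (-1 + A) - 6 = -7 + A)
(-2193 + n)*(P + r(-17, -56)) = (-2193 + 773)*(31865373/3717568 + (-7 - 17)) = -1420*(31865373/3717568 - 24) = -1420*(-57356259/3717568) = 20361471945/929392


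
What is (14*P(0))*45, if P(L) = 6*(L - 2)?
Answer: -7560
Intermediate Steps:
P(L) = -12 + 6*L (P(L) = 6*(-2 + L) = -12 + 6*L)
(14*P(0))*45 = (14*(-12 + 6*0))*45 = (14*(-12 + 0))*45 = (14*(-12))*45 = -168*45 = -7560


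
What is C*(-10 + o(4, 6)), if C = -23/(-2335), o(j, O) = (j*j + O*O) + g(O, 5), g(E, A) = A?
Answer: 1081/2335 ≈ 0.46295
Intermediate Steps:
o(j, O) = 5 + O² + j² (o(j, O) = (j*j + O*O) + 5 = (j² + O²) + 5 = (O² + j²) + 5 = 5 + O² + j²)
C = 23/2335 (C = -23*(-1/2335) = 23/2335 ≈ 0.0098501)
C*(-10 + o(4, 6)) = 23*(-10 + (5 + 6² + 4²))/2335 = 23*(-10 + (5 + 36 + 16))/2335 = 23*(-10 + 57)/2335 = (23/2335)*47 = 1081/2335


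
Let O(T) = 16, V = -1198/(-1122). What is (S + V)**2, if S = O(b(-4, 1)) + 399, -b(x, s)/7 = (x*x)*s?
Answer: 54482095396/314721 ≈ 1.7311e+5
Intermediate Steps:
V = 599/561 (V = -1198*(-1/1122) = 599/561 ≈ 1.0677)
b(x, s) = -7*s*x**2 (b(x, s) = -7*x*x*s = -7*x**2*s = -7*s*x**2)
S = 415 (S = 16 + 399 = 415)
(S + V)**2 = (415 + 599/561)**2 = (233414/561)**2 = 54482095396/314721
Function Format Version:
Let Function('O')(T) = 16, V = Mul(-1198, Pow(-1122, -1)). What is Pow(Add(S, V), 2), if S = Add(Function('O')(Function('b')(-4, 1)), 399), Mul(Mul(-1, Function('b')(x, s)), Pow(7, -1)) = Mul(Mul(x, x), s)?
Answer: Rational(54482095396, 314721) ≈ 1.7311e+5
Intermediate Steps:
V = Rational(599, 561) (V = Mul(-1198, Rational(-1, 1122)) = Rational(599, 561) ≈ 1.0677)
Function('b')(x, s) = Mul(-7, s, Pow(x, 2)) (Function('b')(x, s) = Mul(-7, Mul(Mul(x, x), s)) = Mul(-7, Mul(Pow(x, 2), s)) = Mul(-7, Mul(s, Pow(x, 2))) = Mul(-7, s, Pow(x, 2)))
S = 415 (S = Add(16, 399) = 415)
Pow(Add(S, V), 2) = Pow(Add(415, Rational(599, 561)), 2) = Pow(Rational(233414, 561), 2) = Rational(54482095396, 314721)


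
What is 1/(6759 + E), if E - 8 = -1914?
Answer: 1/4853 ≈ 0.00020606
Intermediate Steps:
E = -1906 (E = 8 - 1914 = -1906)
1/(6759 + E) = 1/(6759 - 1906) = 1/4853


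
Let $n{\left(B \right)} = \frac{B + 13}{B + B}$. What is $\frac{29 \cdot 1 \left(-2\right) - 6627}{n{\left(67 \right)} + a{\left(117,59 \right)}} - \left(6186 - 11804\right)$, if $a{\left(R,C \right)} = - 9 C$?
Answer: $\frac{200094761}{35537} \approx 5630.6$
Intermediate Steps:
$n{\left(B \right)} = \frac{13 + B}{2 B}$
$\frac{29 \cdot 1 \left(-2\right) - 6627}{n{\left(67 \right)} + a{\left(117,59 \right)}} - \left(6186 - 11804\right) = \frac{29 \cdot 1 \left(-2\right) - 6627}{\frac{13 + 67}{2 \cdot 67} - 531} - \left(6186 - 11804\right) = \frac{29 \left(-2\right) - 6627}{\frac{1}{2} \cdot \frac{1}{67} \cdot 80 - 531} - \left(6186 - 11804\right) = \frac{-58 - 6627}{\frac{40}{67} - 531} - -5618 = - \frac{6685}{- \frac{35537}{67}} + 5618 = \left(-6685\right) \left(- \frac{67}{35537}\right) + 5618 = \frac{447895}{35537} + 5618 = \frac{200094761}{35537}$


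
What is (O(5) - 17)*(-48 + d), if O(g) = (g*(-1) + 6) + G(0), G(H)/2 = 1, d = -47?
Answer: 1330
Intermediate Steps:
G(H) = 2 (G(H) = 2*1 = 2)
O(g) = 8 - g (O(g) = (g*(-1) + 6) + 2 = (-g + 6) + 2 = (6 - g) + 2 = 8 - g)
(O(5) - 17)*(-48 + d) = ((8 - 1*5) - 17)*(-48 - 47) = ((8 - 5) - 17)*(-95) = (3 - 17)*(-95) = -14*(-95) = 1330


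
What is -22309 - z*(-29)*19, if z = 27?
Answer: -7432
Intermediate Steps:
-22309 - z*(-29)*19 = -22309 - 27*(-29)*19 = -22309 - (-783)*19 = -22309 - 1*(-14877) = -22309 + 14877 = -7432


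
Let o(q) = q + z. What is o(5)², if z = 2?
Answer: 49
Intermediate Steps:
o(q) = 2 + q (o(q) = q + 2 = 2 + q)
o(5)² = (2 + 5)² = 7² = 49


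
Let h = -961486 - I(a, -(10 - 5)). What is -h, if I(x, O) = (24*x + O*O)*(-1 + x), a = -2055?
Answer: 102312006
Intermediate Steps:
I(x, O) = (-1 + x)*(O² + 24*x) (I(x, O) = (24*x + O²)*(-1 + x) = (O² + 24*x)*(-1 + x) = (-1 + x)*(O² + 24*x))
h = -102312006 (h = -961486 - (-(-(10 - 5))² - 24*(-2055) + 24*(-2055)² - 2055*(10 - 5)²) = -961486 - (-(-1*5)² + 49320 + 24*4223025 - 2055*(-1*5)²) = -961486 - (-1*(-5)² + 49320 + 101352600 - 2055*(-5)²) = -961486 - (-1*25 + 49320 + 101352600 - 2055*25) = -961486 - (-25 + 49320 + 101352600 - 51375) = -961486 - 1*101350520 = -961486 - 101350520 = -102312006)
-h = -1*(-102312006) = 102312006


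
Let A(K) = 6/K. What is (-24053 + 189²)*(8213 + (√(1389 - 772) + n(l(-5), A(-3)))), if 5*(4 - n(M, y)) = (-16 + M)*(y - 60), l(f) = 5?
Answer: 471422204/5 + 11668*√617 ≈ 9.4574e+7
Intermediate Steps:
n(M, y) = 4 - (-60 + y)*(-16 + M)/5 (n(M, y) = 4 - (-16 + M)*(y - 60)/5 = 4 - (-16 + M)*(-60 + y)/5 = 4 - (-60 + y)*(-16 + M)/5)
(-24053 + 189²)*(8213 + (√(1389 - 772) + n(l(-5), A(-3)))) = (-24053 + 189²)*(8213 + (√(1389 - 772) + (-188 + 12*5 + 16*(6/(-3))/5 - ⅕*5*6/(-3)))) = (-24053 + 35721)*(8213 + (√617 + (-188 + 60 + 16*(6*(-⅓))/5 - ⅕*5*6*(-⅓)))) = 11668*(8213 + (√617 + (-188 + 60 + (16/5)*(-2) - ⅕*5*(-2)))) = 11668*(8213 + (√617 + (-188 + 60 - 32/5 + 2))) = 11668*(8213 + (√617 - 662/5)) = 11668*(8213 + (-662/5 + √617)) = 11668*(40403/5 + √617) = 471422204/5 + 11668*√617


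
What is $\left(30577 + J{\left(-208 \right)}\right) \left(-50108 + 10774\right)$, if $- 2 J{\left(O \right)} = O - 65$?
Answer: $-1208084809$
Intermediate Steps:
$J{\left(O \right)} = \frac{65}{2} - \frac{O}{2}$ ($J{\left(O \right)} = - \frac{O - 65}{2} = - \frac{-65 + O}{2} = \frac{65}{2} - \frac{O}{2}$)
$\left(30577 + J{\left(-208 \right)}\right) \left(-50108 + 10774\right) = \left(30577 + \left(\frac{65}{2} - -104\right)\right) \left(-50108 + 10774\right) = \left(30577 + \left(\frac{65}{2} + 104\right)\right) \left(-39334\right) = \left(30577 + \frac{273}{2}\right) \left(-39334\right) = \frac{61427}{2} \left(-39334\right) = -1208084809$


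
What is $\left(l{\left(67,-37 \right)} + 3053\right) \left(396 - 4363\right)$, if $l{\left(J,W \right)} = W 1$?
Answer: $-11964472$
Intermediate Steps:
$l{\left(J,W \right)} = W$
$\left(l{\left(67,-37 \right)} + 3053\right) \left(396 - 4363\right) = \left(-37 + 3053\right) \left(396 - 4363\right) = 3016 \left(-3967\right) = -11964472$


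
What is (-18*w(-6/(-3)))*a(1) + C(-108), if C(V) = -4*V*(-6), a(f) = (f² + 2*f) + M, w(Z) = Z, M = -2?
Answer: -2628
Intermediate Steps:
a(f) = -2 + f² + 2*f (a(f) = (f² + 2*f) - 2 = -2 + f² + 2*f)
C(V) = 24*V
(-18*w(-6/(-3)))*a(1) + C(-108) = (-(-108)/(-3))*(-2 + 1² + 2*1) + 24*(-108) = (-(-108)*(-1)/3)*(-2 + 1 + 2) - 2592 = -18*2*1 - 2592 = -36*1 - 2592 = -36 - 2592 = -2628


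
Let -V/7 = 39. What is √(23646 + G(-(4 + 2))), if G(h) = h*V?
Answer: 14*√129 ≈ 159.01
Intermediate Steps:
V = -273 (V = -7*39 = -273)
G(h) = -273*h (G(h) = h*(-273) = -273*h)
√(23646 + G(-(4 + 2))) = √(23646 - (-273)*(4 + 2)) = √(23646 - (-273)*6) = √(23646 - 273*(-6)) = √(23646 + 1638) = √25284 = 14*√129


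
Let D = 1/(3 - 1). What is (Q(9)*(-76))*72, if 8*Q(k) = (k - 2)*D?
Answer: -2394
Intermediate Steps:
D = ½ (D = 1/2 = ½ ≈ 0.50000)
Q(k) = -⅛ + k/16 (Q(k) = ((k - 2)*(½))/8 = ((-2 + k)*(½))/8 = (-1 + k/2)/8 = -⅛ + k/16)
(Q(9)*(-76))*72 = ((-⅛ + (1/16)*9)*(-76))*72 = ((-⅛ + 9/16)*(-76))*72 = ((7/16)*(-76))*72 = -133/4*72 = -2394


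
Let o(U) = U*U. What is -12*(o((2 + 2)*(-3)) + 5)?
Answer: -1788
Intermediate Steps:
o(U) = U**2
-12*(o((2 + 2)*(-3)) + 5) = -12*(((2 + 2)*(-3))**2 + 5) = -12*((4*(-3))**2 + 5) = -12*((-12)**2 + 5) = -12*(144 + 5) = -12*149 = -1788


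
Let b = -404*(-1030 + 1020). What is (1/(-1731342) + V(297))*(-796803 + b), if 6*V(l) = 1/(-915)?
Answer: 114741345568/792088965 ≈ 144.86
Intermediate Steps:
V(l) = -1/5490 (V(l) = (⅙)/(-915) = (⅙)*(-1/915) = -1/5490)
b = 4040 (b = -404*(-10) = 4040)
(1/(-1731342) + V(297))*(-796803 + b) = (1/(-1731342) - 1/5490)*(-796803 + 4040) = (-1/1731342 - 1/5490)*(-792763) = -144736/792088965*(-792763) = 114741345568/792088965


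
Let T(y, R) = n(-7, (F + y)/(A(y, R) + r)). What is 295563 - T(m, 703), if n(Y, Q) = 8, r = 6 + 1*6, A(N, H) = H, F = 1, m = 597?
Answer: 295555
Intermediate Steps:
r = 12 (r = 6 + 6 = 12)
T(y, R) = 8
295563 - T(m, 703) = 295563 - 1*8 = 295563 - 8 = 295555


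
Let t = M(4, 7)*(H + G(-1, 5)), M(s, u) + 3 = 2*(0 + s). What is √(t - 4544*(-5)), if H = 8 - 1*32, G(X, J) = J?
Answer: 5*√905 ≈ 150.42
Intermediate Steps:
M(s, u) = -3 + 2*s (M(s, u) = -3 + 2*(0 + s) = -3 + 2*s)
H = -24 (H = 8 - 32 = -24)
t = -95 (t = (-3 + 2*4)*(-24 + 5) = (-3 + 8)*(-19) = 5*(-19) = -95)
√(t - 4544*(-5)) = √(-95 - 4544*(-5)) = √(-95 + 22720) = √22625 = 5*√905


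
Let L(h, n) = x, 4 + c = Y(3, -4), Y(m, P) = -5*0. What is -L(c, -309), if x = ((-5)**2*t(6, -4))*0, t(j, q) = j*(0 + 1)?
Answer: 0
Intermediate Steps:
Y(m, P) = 0
c = -4 (c = -4 + 0 = -4)
t(j, q) = j (t(j, q) = j*1 = j)
x = 0 (x = ((-5)**2*6)*0 = (25*6)*0 = 150*0 = 0)
L(h, n) = 0
-L(c, -309) = -1*0 = 0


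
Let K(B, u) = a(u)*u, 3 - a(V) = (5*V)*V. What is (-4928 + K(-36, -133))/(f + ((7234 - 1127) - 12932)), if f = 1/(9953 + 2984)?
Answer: -76055704473/44147512 ≈ -1722.8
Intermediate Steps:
a(V) = 3 - 5*V² (a(V) = 3 - 5*V*V = 3 - 5*V²)
K(B, u) = u*(3 - 5*u²) (K(B, u) = (3 - 5*u²)*u = u*(3 - 5*u²))
f = 1/12937 ≈ 7.7298e-5
(-4928 + K(-36, -133))/(f + ((7234 - 1127) - 12932)) = (-4928 - 133*(3 - 5*(-133)²))/(1/12937 + ((7234 - 1127) - 12932)) = (-4928 - 133*(3 - 5*17689))/(1/12937 + (6107 - 12932)) = (-4928 - 133*(3 - 88445))/(1/12937 - 6825) = (-4928 - 133*(-88442))/(-88295024/12937) = (-4928 + 11762786)*(-12937/88295024) = 11757858*(-12937/88295024) = -76055704473/44147512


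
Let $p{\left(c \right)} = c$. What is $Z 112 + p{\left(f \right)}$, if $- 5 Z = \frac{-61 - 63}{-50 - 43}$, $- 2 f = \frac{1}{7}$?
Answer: $- \frac{6287}{210} \approx -29.938$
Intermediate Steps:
$f = - \frac{1}{14}$ ($f = - \frac{1}{2 \cdot 7} = \left(- \frac{1}{2}\right) \frac{1}{7} = - \frac{1}{14} \approx -0.071429$)
$Z = - \frac{4}{15}$ ($Z = - \frac{\left(-61 - 63\right) \frac{1}{-50 - 43}}{5} = - \frac{\left(-124\right) \frac{1}{-93}}{5} = - \frac{\left(-124\right) \left(- \frac{1}{93}\right)}{5} = \left(- \frac{1}{5}\right) \frac{4}{3} = - \frac{4}{15} \approx -0.26667$)
$Z 112 + p{\left(f \right)} = \left(- \frac{4}{15}\right) 112 - \frac{1}{14} = - \frac{448}{15} - \frac{1}{14} = - \frac{6287}{210}$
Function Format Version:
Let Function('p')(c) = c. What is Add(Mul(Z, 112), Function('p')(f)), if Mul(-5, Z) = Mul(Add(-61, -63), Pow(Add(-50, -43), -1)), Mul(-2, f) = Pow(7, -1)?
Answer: Rational(-6287, 210) ≈ -29.938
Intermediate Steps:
f = Rational(-1, 14) (f = Mul(Rational(-1, 2), Pow(7, -1)) = Mul(Rational(-1, 2), Rational(1, 7)) = Rational(-1, 14) ≈ -0.071429)
Z = Rational(-4, 15) (Z = Mul(Rational(-1, 5), Mul(Add(-61, -63), Pow(Add(-50, -43), -1))) = Mul(Rational(-1, 5), Mul(-124, Pow(-93, -1))) = Mul(Rational(-1, 5), Mul(-124, Rational(-1, 93))) = Mul(Rational(-1, 5), Rational(4, 3)) = Rational(-4, 15) ≈ -0.26667)
Add(Mul(Z, 112), Function('p')(f)) = Add(Mul(Rational(-4, 15), 112), Rational(-1, 14)) = Add(Rational(-448, 15), Rational(-1, 14)) = Rational(-6287, 210)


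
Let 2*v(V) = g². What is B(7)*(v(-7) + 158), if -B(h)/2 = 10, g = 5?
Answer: -3410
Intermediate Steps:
B(h) = -20 (B(h) = -2*10 = -20)
v(V) = 25/2 (v(V) = (½)*5² = (½)*25 = 25/2)
B(7)*(v(-7) + 158) = -20*(25/2 + 158) = -20*341/2 = -3410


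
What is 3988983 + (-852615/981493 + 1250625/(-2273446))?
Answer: 8900899155661804659/2231371334878 ≈ 3.9890e+6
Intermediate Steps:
3988983 + (-852615/981493 + 1250625/(-2273446)) = 3988983 + (-852615*1/981493 + 1250625*(-1/2273446)) = 3988983 + (-852615/981493 - 1250625/2273446) = 3988983 - 3165853844415/2231371334878 = 8900899155661804659/2231371334878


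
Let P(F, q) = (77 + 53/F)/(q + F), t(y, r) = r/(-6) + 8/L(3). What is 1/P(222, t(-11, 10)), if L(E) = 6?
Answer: 49210/17147 ≈ 2.8699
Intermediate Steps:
t(y, r) = 4/3 - r/6 (t(y, r) = r/(-6) + 8/6 = r*(-⅙) + 8*(⅙) = -r/6 + 4/3 = 4/3 - r/6)
P(F, q) = (77 + 53/F)/(F + q)
1/P(222, t(-11, 10)) = 1/((53 + 77*222)/(222*(222 + (4/3 - ⅙*10)))) = 1/((53 + 17094)/(222*(222 + (4/3 - 5/3)))) = 1/((1/222)*17147/(222 - ⅓)) = 1/((1/222)*17147/(665/3)) = 1/((1/222)*(3/665)*17147) = 1/(17147/49210) = 49210/17147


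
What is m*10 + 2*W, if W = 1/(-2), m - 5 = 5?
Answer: 99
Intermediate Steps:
m = 10 (m = 5 + 5 = 10)
W = -½ ≈ -0.50000
m*10 + 2*W = 10*10 + 2*(-½) = 100 - 1 = 99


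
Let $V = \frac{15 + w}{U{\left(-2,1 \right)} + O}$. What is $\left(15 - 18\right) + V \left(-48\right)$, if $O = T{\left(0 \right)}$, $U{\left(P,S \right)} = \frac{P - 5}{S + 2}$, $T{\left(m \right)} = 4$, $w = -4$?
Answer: $- \frac{1599}{5} \approx -319.8$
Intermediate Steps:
$U{\left(P,S \right)} = \frac{-5 + P}{2 + S}$
$O = 4$
$V = \frac{33}{5}$ ($V = \frac{15 - 4}{\frac{-5 - 2}{2 + 1} + 4} = \frac{11}{\frac{1}{3} \left(-7\right) + 4} = \frac{11}{- \frac{7}{3} + 4} = \frac{11}{\frac{5}{3}} = 11 \cdot \frac{3}{5} = \frac{33}{5} \approx 6.6$)
$\left(15 - 18\right) + V \left(-48\right) = \left(15 - 18\right) + \frac{33}{5} \left(-48\right) = \left(15 - 18\right) - \frac{1584}{5} = -3 - \frac{1584}{5} = - \frac{1599}{5}$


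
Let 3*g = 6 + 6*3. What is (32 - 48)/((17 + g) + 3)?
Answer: -4/7 ≈ -0.57143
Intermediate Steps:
g = 8 (g = (6 + 6*3)/3 = (6 + 18)/3 = (⅓)*24 = 8)
(32 - 48)/((17 + g) + 3) = (32 - 48)/((17 + 8) + 3) = -16/(25 + 3) = -16/28 = (1/28)*(-16) = -4/7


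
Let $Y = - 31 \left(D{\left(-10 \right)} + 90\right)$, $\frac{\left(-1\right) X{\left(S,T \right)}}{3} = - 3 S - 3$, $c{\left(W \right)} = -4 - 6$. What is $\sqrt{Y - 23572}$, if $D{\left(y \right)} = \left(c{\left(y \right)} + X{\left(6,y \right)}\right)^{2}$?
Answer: $i \sqrt{113441} \approx 336.81 i$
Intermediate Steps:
$c{\left(W \right)} = -10$ ($c{\left(W \right)} = -4 - 6 = -10$)
$X{\left(S,T \right)} = 9 + 9 S$ ($X{\left(S,T \right)} = - 3 \left(- 3 S - 3\right) = - 3 \left(-3 - 3 S\right) = 9 + 9 S$)
$D{\left(y \right)} = 2809$ ($D{\left(y \right)} = \left(-10 + \left(9 + 9 \cdot 6\right)\right)^{2} = \left(-10 + \left(9 + 54\right)\right)^{2} = \left(-10 + 63\right)^{2} = 53^{2} = 2809$)
$Y = -89869$ ($Y = - 31 \left(2809 + 90\right) = \left(-31\right) 2899 = -89869$)
$\sqrt{Y - 23572} = \sqrt{-89869 - 23572} = \sqrt{-113441} = i \sqrt{113441}$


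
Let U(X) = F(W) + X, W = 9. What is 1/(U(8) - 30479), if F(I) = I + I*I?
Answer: -1/30381 ≈ -3.2915e-5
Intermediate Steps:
F(I) = I + I**2
U(X) = 90 + X (U(X) = 9*(1 + 9) + X = 9*10 + X = 90 + X)
1/(U(8) - 30479) = 1/((90 + 8) - 30479) = 1/(98 - 30479) = 1/(-30381) = -1/30381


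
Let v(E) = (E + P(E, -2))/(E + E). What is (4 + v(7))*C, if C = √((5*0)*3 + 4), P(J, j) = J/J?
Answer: 64/7 ≈ 9.1429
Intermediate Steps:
P(J, j) = 1
v(E) = (1 + E)/(2*E) (v(E) = (E + 1)/(E + E) = (1 + E)/((2*E)) = (1 + E)*(1/(2*E)) = (1 + E)/(2*E))
C = 2 (C = √(0*3 + 4) = √(0 + 4) = √4 = 2)
(4 + v(7))*C = (4 + (½)*(1 + 7)/7)*2 = (4 + (½)*(⅐)*8)*2 = (4 + 4/7)*2 = (32/7)*2 = 64/7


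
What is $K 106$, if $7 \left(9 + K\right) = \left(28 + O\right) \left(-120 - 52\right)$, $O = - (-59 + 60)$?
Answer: $- \frac{498942}{7} \approx -71277.0$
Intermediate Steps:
$O = -1$ ($O = \left(-1\right) 1 = -1$)
$K = - \frac{4707}{7}$ ($K = -9 + \frac{\left(28 - 1\right) \left(-120 - 52\right)}{7} = -9 + \frac{27 \left(-172\right)}{7} = -9 + \frac{1}{7} \left(-4644\right) = -9 - \frac{4644}{7} = - \frac{4707}{7} \approx -672.43$)
$K 106 = \left(- \frac{4707}{7}\right) 106 = - \frac{498942}{7}$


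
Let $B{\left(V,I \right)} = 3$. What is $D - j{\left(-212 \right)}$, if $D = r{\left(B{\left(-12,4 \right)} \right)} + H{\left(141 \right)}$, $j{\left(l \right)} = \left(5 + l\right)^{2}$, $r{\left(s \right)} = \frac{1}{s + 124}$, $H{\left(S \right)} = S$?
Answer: $- \frac{5423915}{127} \approx -42708.0$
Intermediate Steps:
$r{\left(s \right)} = \frac{1}{124 + s}$
$D = \frac{17908}{127}$ ($D = \frac{1}{124 + 3} + 141 = \frac{1}{127} + 141 = \frac{17908}{127} \approx 141.01$)
$D - j{\left(-212 \right)} = \frac{17908}{127} - \left(5 - 212\right)^{2} = \frac{17908}{127} - \left(-207\right)^{2} = \frac{17908}{127} - 42849 = - \frac{5423915}{127}$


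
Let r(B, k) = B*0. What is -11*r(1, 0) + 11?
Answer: 11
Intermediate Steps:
r(B, k) = 0
-11*r(1, 0) + 11 = -11*0 + 11 = 0 + 11 = 11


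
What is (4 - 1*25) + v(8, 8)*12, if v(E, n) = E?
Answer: 75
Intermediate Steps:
(4 - 1*25) + v(8, 8)*12 = (4 - 1*25) + 8*12 = (4 - 25) + 96 = -21 + 96 = 75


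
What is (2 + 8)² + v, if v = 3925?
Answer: 4025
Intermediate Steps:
(2 + 8)² + v = (2 + 8)² + 3925 = 10² + 3925 = 100 + 3925 = 4025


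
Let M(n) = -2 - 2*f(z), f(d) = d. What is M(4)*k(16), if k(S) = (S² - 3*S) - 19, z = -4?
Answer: 1134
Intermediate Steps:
k(S) = -19 + S² - 3*S
M(n) = 6 (M(n) = -2 - 2*(-4) = -2 + 8 = 6)
M(4)*k(16) = 6*(-19 + 16² - 3*16) = 6*(-19 + 256 - 48) = 6*189 = 1134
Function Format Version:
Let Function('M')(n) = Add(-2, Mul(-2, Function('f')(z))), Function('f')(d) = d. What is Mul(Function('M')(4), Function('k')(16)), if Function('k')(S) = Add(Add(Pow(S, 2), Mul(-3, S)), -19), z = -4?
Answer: 1134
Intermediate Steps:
Function('k')(S) = Add(-19, Pow(S, 2), Mul(-3, S))
Function('M')(n) = 6 (Function('M')(n) = Add(-2, Mul(-2, -4)) = Add(-2, 8) = 6)
Mul(Function('M')(4), Function('k')(16)) = Mul(6, Add(-19, Pow(16, 2), Mul(-3, 16))) = Mul(6, Add(-19, 256, -48)) = Mul(6, 189) = 1134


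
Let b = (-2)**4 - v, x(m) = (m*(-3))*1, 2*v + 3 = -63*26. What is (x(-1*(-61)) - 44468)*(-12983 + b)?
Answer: 1084706743/2 ≈ 5.4235e+8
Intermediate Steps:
v = -1641/2 (v = -3/2 + (-63*26)/2 = -3/2 + (1/2)*(-1638) = -3/2 - 819 = -1641/2 ≈ -820.50)
x(m) = -3*m (x(m) = -3*m*1 = -3*m)
b = 1673/2 (b = (-2)**4 - 1*(-1641/2) = 16 + 1641/2 = 1673/2 ≈ 836.50)
(x(-1*(-61)) - 44468)*(-12983 + b) = (-(-3)*(-61) - 44468)*(-12983 + 1673/2) = (-3*61 - 44468)*(-24293/2) = (-183 - 44468)*(-24293/2) = -44651*(-24293/2) = 1084706743/2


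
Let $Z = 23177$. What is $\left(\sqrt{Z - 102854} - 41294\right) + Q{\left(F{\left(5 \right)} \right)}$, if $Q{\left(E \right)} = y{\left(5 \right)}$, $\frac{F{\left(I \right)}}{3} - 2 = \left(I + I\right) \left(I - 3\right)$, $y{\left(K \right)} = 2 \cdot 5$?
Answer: $-41284 + 3 i \sqrt{8853} \approx -41284.0 + 282.27 i$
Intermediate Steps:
$y{\left(K \right)} = 10$
$F{\left(I \right)} = 6 + 6 I \left(-3 + I\right)$ ($F{\left(I \right)} = 6 + 3 \left(I + I\right) \left(I - 3\right) = 6 + 3 \cdot 2 I \left(-3 + I\right) = 6 + 6 I \left(-3 + I\right)$)
$Q{\left(E \right)} = 10$
$\left(\sqrt{Z - 102854} - 41294\right) + Q{\left(F{\left(5 \right)} \right)} = \left(\sqrt{23177 - 102854} - 41294\right) + 10 = \left(\sqrt{-79677} - 41294\right) + 10 = \left(3 i \sqrt{8853} - 41294\right) + 10 = \left(-41294 + 3 i \sqrt{8853}\right) + 10 = -41284 + 3 i \sqrt{8853}$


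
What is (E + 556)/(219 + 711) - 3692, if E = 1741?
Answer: -3431263/930 ≈ -3689.5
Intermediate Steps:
(E + 556)/(219 + 711) - 3692 = (1741 + 556)/(219 + 711) - 3692 = 2297/930 - 3692 = -3431263/930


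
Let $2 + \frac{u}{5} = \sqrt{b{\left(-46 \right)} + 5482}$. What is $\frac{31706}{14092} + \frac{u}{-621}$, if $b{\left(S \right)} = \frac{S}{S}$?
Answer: $\frac{9915173}{4375566} - \frac{5 \sqrt{5483}}{621} \approx 1.6698$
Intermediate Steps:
$b{\left(S \right)} = 1$
$u = -10 + 5 \sqrt{5483}$ ($u = -10 + 5 \sqrt{1 + 5482} = -10 + 5 \sqrt{5483} \approx 360.24$)
$\frac{31706}{14092} + \frac{u}{-621} = \frac{31706}{14092} + \frac{-10 + 5 \sqrt{5483}}{-621} = 31706 \cdot \frac{1}{14092} + \left(-10 + 5 \sqrt{5483}\right) \left(- \frac{1}{621}\right) = \frac{15853}{7046} + \left(\frac{10}{621} - \frac{5 \sqrt{5483}}{621}\right) = \frac{9915173}{4375566} - \frac{5 \sqrt{5483}}{621}$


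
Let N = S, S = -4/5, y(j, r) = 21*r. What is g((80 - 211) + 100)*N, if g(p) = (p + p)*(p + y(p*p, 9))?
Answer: 39184/5 ≈ 7836.8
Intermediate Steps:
S = -⅘ (S = -4*⅕ = -⅘ ≈ -0.80000)
g(p) = 2*p*(189 + p) (g(p) = (p + p)*(p + 21*9) = (2*p)*(p + 189) = (2*p)*(189 + p) = 2*p*(189 + p))
N = -⅘ ≈ -0.80000
g((80 - 211) + 100)*N = (2*((80 - 211) + 100)*(189 + ((80 - 211) + 100)))*(-⅘) = (2*(-131 + 100)*(189 + (-131 + 100)))*(-⅘) = (2*(-31)*(189 - 31))*(-⅘) = (2*(-31)*158)*(-⅘) = -9796*(-⅘) = 39184/5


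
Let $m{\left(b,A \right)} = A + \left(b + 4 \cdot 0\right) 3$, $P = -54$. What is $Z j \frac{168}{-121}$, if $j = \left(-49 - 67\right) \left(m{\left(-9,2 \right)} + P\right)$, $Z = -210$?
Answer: $\frac{323305920}{121} \approx 2.6719 \cdot 10^{6}$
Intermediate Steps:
$m{\left(b,A \right)} = A + 3 b$ ($m{\left(b,A \right)} = A + \left(b + 0\right) 3 = A + b 3 = A + 3 b$)
$j = 9164$ ($j = \left(-49 - 67\right) \left(\left(2 + 3 \left(-9\right)\right) - 54\right) = - 116 \left(\left(2 - 27\right) - 54\right) = - 116 \left(-25 - 54\right) = \left(-116\right) \left(-79\right) = 9164$)
$Z j \frac{168}{-121} = \left(-210\right) 9164 \frac{168}{-121} = - 1924440 \cdot 168 \left(- \frac{1}{121}\right) = \left(-1924440\right) \left(- \frac{168}{121}\right) = \frac{323305920}{121}$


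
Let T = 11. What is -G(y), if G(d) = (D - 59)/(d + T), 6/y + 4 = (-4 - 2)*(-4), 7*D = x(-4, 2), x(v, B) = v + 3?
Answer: 4140/791 ≈ 5.2339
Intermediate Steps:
x(v, B) = 3 + v
D = -1/7 (D = (3 - 4)/7 = (1/7)*(-1) = -1/7 ≈ -0.14286)
y = 3/10 (y = 6/(-4 + (-4 - 2)*(-4)) = 6/(-4 - 6*(-4)) = 6/(-4 + 24) = 6/20 = 6*(1/20) = 3/10 ≈ 0.30000)
G(d) = -414/(7*(11 + d)) (G(d) = (-1/7 - 59)/(d + 11) = -414/(7*(11 + d)))
-G(y) = -(-414)/(77 + 7*(3/10)) = -(-414)/(77 + 21/10) = -(-414)/791/10 = -(-414)*10/791 = -1*(-4140/791) = 4140/791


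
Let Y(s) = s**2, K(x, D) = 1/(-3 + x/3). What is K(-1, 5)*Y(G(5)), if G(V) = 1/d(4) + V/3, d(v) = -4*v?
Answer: -5929/7680 ≈ -0.77201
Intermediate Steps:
G(V) = -1/16 + V/3 (G(V) = 1/(-4*4) + V/3 = 1/(-16) + V*(1/3) = 1*(-1/16) + V/3 = -1/16 + V/3)
K(x, D) = 1/(-3 + x/3) (K(x, D) = 1/(-3 + x*(1/3)) = 1/(-3 + x/3))
K(-1, 5)*Y(G(5)) = (3/(-9 - 1))*(-1/16 + (1/3)*5)**2 = (3/(-10))*(-1/16 + 5/3)**2 = (3*(-1/10))*(77/48)**2 = -3/10*5929/2304 = -5929/7680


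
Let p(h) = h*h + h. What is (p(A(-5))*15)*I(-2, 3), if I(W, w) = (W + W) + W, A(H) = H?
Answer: -1800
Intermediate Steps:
p(h) = h + h² (p(h) = h² + h = h + h²)
I(W, w) = 3*W (I(W, w) = 2*W + W = 3*W)
(p(A(-5))*15)*I(-2, 3) = (-5*(1 - 5)*15)*(3*(-2)) = (-5*(-4)*15)*(-6) = (20*15)*(-6) = 300*(-6) = -1800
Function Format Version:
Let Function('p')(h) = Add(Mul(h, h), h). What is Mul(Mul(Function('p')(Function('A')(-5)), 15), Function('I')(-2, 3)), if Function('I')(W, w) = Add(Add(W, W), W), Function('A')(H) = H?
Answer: -1800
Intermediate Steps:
Function('p')(h) = Add(h, Pow(h, 2)) (Function('p')(h) = Add(Pow(h, 2), h) = Add(h, Pow(h, 2)))
Function('I')(W, w) = Mul(3, W) (Function('I')(W, w) = Add(Mul(2, W), W) = Mul(3, W))
Mul(Mul(Function('p')(Function('A')(-5)), 15), Function('I')(-2, 3)) = Mul(Mul(Mul(-5, Add(1, -5)), 15), Mul(3, -2)) = Mul(Mul(Mul(-5, -4), 15), -6) = Mul(Mul(20, 15), -6) = Mul(300, -6) = -1800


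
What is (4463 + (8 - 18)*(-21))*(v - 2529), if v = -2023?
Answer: -21271496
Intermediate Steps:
(4463 + (8 - 18)*(-21))*(v - 2529) = (4463 + (8 - 18)*(-21))*(-2023 - 2529) = (4463 - 10*(-21))*(-4552) = (4463 + 210)*(-4552) = 4673*(-4552) = -21271496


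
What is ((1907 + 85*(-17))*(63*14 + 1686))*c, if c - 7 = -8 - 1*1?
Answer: -2372832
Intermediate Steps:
c = -2 (c = 7 + (-8 - 1*1) = 7 + (-8 - 1) = 7 - 9 = -2)
((1907 + 85*(-17))*(63*14 + 1686))*c = ((1907 + 85*(-17))*(63*14 + 1686))*(-2) = ((1907 - 1445)*(882 + 1686))*(-2) = (462*2568)*(-2) = 1186416*(-2) = -2372832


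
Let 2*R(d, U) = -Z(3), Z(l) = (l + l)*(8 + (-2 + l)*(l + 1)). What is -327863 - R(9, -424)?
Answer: -327827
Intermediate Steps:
Z(l) = 2*l*(8 + (1 + l)*(-2 + l)) (Z(l) = (2*l)*(8 + (-2 + l)*(1 + l)) = (2*l)*(8 + (1 + l)*(-2 + l)) = 2*l*(8 + (1 + l)*(-2 + l)))
R(d, U) = -36 (R(d, U) = (-2*3*(6 + 3² - 1*3))/2 = (-2*3*(6 + 9 - 3))/2 = (-2*3*12)/2 = (-1*72)/2 = (½)*(-72) = -36)
-327863 - R(9, -424) = -327863 - 1*(-36) = -327863 + 36 = -327827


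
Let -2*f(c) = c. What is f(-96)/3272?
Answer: 6/409 ≈ 0.014670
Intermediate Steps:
f(c) = -c/2
f(-96)/3272 = -½*(-96)/3272 = 48*(1/3272) = 6/409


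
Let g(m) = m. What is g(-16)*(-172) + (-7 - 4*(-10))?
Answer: 2785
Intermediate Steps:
g(-16)*(-172) + (-7 - 4*(-10)) = -16*(-172) + (-7 - 4*(-10)) = 2752 + (-7 + 40) = 2752 + 33 = 2785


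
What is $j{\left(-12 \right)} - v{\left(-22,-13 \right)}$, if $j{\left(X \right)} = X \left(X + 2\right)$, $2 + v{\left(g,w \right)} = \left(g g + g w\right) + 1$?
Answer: $-649$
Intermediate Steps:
$v{\left(g,w \right)} = -1 + g^{2} + g w$ ($v{\left(g,w \right)} = -2 + \left(\left(g g + g w\right) + 1\right) = -2 + \left(\left(g^{2} + g w\right) + 1\right) = -2 + \left(1 + g^{2} + g w\right) = -1 + g^{2} + g w$)
$j{\left(X \right)} = X \left(2 + X\right)$
$j{\left(-12 \right)} - v{\left(-22,-13 \right)} = - 12 \left(2 - 12\right) - \left(-1 + \left(-22\right)^{2} - -286\right) = \left(-12\right) \left(-10\right) - \left(-1 + 484 + 286\right) = 120 - 769 = -649$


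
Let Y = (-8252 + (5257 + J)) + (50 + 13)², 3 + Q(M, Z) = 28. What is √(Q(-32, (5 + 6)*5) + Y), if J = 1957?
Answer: 2*√739 ≈ 54.369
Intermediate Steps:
Q(M, Z) = 25 (Q(M, Z) = -3 + 28 = 25)
Y = 2931 (Y = (-8252 + (5257 + 1957)) + (50 + 13)² = (-8252 + 7214) + 63² = -1038 + 3969 = 2931)
√(Q(-32, (5 + 6)*5) + Y) = √(25 + 2931) = √2956 = 2*√739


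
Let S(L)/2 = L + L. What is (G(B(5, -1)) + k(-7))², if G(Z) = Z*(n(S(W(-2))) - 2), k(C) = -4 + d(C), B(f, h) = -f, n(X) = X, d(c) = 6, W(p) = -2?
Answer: 2704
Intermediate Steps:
S(L) = 4*L (S(L) = 2*(L + L) = 2*(2*L) = 4*L)
k(C) = 2 (k(C) = -4 + 6 = 2)
G(Z) = -10*Z (G(Z) = Z*(4*(-2) - 2) = Z*(-8 - 2) = Z*(-10) = -10*Z)
(G(B(5, -1)) + k(-7))² = (-(-10)*5 + 2)² = (-10*(-5) + 2)² = (50 + 2)² = 52² = 2704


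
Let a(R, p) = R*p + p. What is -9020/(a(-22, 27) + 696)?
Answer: -9020/129 ≈ -69.922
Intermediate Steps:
a(R, p) = p + R*p
-9020/(a(-22, 27) + 696) = -9020/(27*(1 - 22) + 696) = -9020/(27*(-21) + 696) = -9020/(-567 + 696) = -9020/129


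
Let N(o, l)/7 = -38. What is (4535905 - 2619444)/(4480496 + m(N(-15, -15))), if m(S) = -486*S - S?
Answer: 1916461/4610038 ≈ 0.41571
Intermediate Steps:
N(o, l) = -266 (N(o, l) = 7*(-38) = -266)
m(S) = -487*S
(4535905 - 2619444)/(4480496 + m(N(-15, -15))) = (4535905 - 2619444)/(4480496 - 487*(-266)) = 1916461/(4480496 + 129542) = 1916461/4610038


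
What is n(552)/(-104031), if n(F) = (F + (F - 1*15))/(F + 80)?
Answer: -121/7305288 ≈ -1.6563e-5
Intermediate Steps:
n(F) = (-15 + 2*F)/(80 + F) (n(F) = (F + (F - 15))/(80 + F) = (F + (-15 + F))/(80 + F) = (-15 + 2*F)/(80 + F))
n(552)/(-104031) = ((-15 + 2*552)/(80 + 552))/(-104031) = ((-15 + 1104)/632)*(-1/104031) = ((1/632)*1089)*(-1/104031) = (1089/632)*(-1/104031) = -121/7305288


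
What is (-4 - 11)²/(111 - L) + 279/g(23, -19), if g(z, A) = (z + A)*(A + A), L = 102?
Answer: 3521/152 ≈ 23.164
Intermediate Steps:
g(z, A) = 2*A*(A + z) (g(z, A) = (A + z)*(2*A) = 2*A*(A + z))
(-4 - 11)²/(111 - L) + 279/g(23, -19) = (-4 - 11)²/(111 - 1*102) + 279/((2*(-19)*(-19 + 23))) = (-15)²/(111 - 102) + 279/((2*(-19)*4)) = 225/9 + 279/(-152) = 225*(⅑) + 279*(-1/152) = 25 - 279/152 = 3521/152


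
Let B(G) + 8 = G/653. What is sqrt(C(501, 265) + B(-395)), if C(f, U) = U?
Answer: sqrt(109329178)/653 ≈ 16.012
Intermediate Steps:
B(G) = -8 + G/653
sqrt(C(501, 265) + B(-395)) = sqrt(265 + (-8 + (1/653)*(-395))) = sqrt(265 + (-8 - 395/653)) = sqrt(265 - 5619/653) = sqrt(167426/653) = sqrt(109329178)/653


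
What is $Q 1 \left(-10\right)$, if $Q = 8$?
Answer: $-80$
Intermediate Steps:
$Q 1 \left(-10\right) = 8 \cdot 1 \left(-10\right) = 8 \left(-10\right) = -80$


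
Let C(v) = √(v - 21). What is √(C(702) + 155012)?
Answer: √(155012 + √681) ≈ 393.75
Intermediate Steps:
C(v) = √(-21 + v)
√(C(702) + 155012) = √(√(-21 + 702) + 155012) = √(√681 + 155012) = √(155012 + √681)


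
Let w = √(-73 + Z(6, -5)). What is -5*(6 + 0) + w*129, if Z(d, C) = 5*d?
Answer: -30 + 129*I*√43 ≈ -30.0 + 845.91*I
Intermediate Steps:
w = I*√43 (w = √(-73 + 5*6) = √(-73 + 30) = √(-43) = I*√43 ≈ 6.5574*I)
-5*(6 + 0) + w*129 = -5*(6 + 0) + (I*√43)*129 = -5*6 + 129*I*√43 = -30 + 129*I*√43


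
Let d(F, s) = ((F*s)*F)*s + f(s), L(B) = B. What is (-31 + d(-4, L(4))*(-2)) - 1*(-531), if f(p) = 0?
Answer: -12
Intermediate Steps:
d(F, s) = F²*s² (d(F, s) = ((F*s)*F)*s + 0 = (s*F²)*s + 0 = F²*s² + 0 = F²*s²)
(-31 + d(-4, L(4))*(-2)) - 1*(-531) = (-31 + ((-4)²*4²)*(-2)) - 1*(-531) = (-31 + (16*16)*(-2)) + 531 = (-31 + 256*(-2)) + 531 = (-31 - 512) + 531 = -543 + 531 = -12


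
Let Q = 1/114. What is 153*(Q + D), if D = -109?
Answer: -633675/38 ≈ -16676.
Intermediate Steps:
Q = 1/114 ≈ 0.0087719
153*(Q + D) = 153*(1/114 - 109) = 153*(-12425/114) = -633675/38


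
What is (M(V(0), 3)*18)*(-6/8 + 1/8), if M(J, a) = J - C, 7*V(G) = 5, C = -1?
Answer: -135/7 ≈ -19.286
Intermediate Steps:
V(G) = 5/7 (V(G) = (⅐)*5 = 5/7)
M(J, a) = 1 + J (M(J, a) = J - 1*(-1) = J + 1 = 1 + J)
(M(V(0), 3)*18)*(-6/8 + 1/8) = ((1 + 5/7)*18)*(-6/8 + 1/8) = ((12/7)*18)*(-6*⅛ + 1*(⅛)) = 216*(-¾ + ⅛)/7 = (216/7)*(-5/8) = -135/7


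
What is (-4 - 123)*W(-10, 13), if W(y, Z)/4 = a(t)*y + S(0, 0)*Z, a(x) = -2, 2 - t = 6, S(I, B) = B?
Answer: -10160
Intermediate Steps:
t = -4 (t = 2 - 1*6 = 2 - 6 = -4)
W(y, Z) = -8*y (W(y, Z) = 4*(-2*y + 0*Z) = 4*(-2*y + 0) = 4*(-2*y) = -8*y)
(-4 - 123)*W(-10, 13) = (-4 - 123)*(-8*(-10)) = -127*80 = -10160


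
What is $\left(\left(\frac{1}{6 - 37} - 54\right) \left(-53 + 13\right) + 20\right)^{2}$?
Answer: $\frac{4572464400}{961} \approx 4.758 \cdot 10^{6}$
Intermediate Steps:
$\left(\left(\frac{1}{6 - 37} - 54\right) \left(-53 + 13\right) + 20\right)^{2} = \left(\left(\frac{1}{-31} - 54\right) \left(-40\right) + 20\right)^{2} = \left(\left(- \frac{1}{31} - 54\right) \left(-40\right) + 20\right)^{2} = \left(\left(- \frac{1675}{31}\right) \left(-40\right) + 20\right)^{2} = \left(\frac{67000}{31} + 20\right)^{2} = \left(\frac{67620}{31}\right)^{2} = \frac{4572464400}{961}$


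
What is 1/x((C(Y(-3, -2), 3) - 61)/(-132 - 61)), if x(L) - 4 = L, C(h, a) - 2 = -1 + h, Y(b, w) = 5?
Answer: 193/827 ≈ 0.23337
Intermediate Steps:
C(h, a) = 1 + h (C(h, a) = 2 + (-1 + h) = 1 + h)
x(L) = 4 + L
1/x((C(Y(-3, -2), 3) - 61)/(-132 - 61)) = 1/(4 + ((1 + 5) - 61)/(-132 - 61)) = 1/(4 + (6 - 61)/(-193)) = 1/(4 - 55*(-1/193)) = 1/(4 + 55/193) = 1/(827/193) = 193/827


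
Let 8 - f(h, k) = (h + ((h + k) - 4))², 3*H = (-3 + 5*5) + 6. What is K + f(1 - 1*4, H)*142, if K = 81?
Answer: 10385/9 ≈ 1153.9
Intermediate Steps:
H = 28/3 (H = ((-3 + 5*5) + 6)/3 = ((-3 + 25) + 6)/3 = (22 + 6)/3 = (⅓)*28 = 28/3 ≈ 9.3333)
f(h, k) = 8 - (-4 + k + 2*h)² (f(h, k) = 8 - (h + ((h + k) - 4))² = 8 - (h + (-4 + h + k))² = 8 - (-4 + k + 2*h)²)
K + f(1 - 1*4, H)*142 = 81 + (8 - (-4 + 28/3 + 2*(1 - 1*4))²)*142 = 81 + (8 - (-4 + 28/3 + 2*(1 - 4))²)*142 = 81 + (8 - (-4 + 28/3 + 2*(-3))²)*142 = 81 + (8 - (-4 + 28/3 - 6)²)*142 = 81 + (8 - (-⅔)²)*142 = 81 + (8 - 1*4/9)*142 = 81 + (8 - 4/9)*142 = 81 + (68/9)*142 = 81 + 9656/9 = 10385/9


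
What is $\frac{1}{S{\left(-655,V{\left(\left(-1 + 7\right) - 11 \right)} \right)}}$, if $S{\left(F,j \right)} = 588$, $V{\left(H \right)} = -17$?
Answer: $\frac{1}{588} \approx 0.0017007$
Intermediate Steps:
$\frac{1}{S{\left(-655,V{\left(\left(-1 + 7\right) - 11 \right)} \right)}} = \frac{1}{588}$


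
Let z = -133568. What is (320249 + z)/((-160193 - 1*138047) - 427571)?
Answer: -62227/241937 ≈ -0.25720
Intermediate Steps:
(320249 + z)/((-160193 - 1*138047) - 427571) = (320249 - 133568)/((-160193 - 1*138047) - 427571) = 186681/((-160193 - 138047) - 427571) = 186681/(-298240 - 427571) = 186681/(-725811) = 186681*(-1/725811) = -62227/241937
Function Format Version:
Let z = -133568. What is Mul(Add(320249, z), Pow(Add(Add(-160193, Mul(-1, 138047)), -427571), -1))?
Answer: Rational(-62227, 241937) ≈ -0.25720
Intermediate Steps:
Mul(Add(320249, z), Pow(Add(Add(-160193, Mul(-1, 138047)), -427571), -1)) = Mul(Add(320249, -133568), Pow(Add(Add(-160193, Mul(-1, 138047)), -427571), -1)) = Mul(186681, Pow(Add(Add(-160193, -138047), -427571), -1)) = Mul(186681, Pow(Add(-298240, -427571), -1)) = Mul(186681, Pow(-725811, -1)) = Mul(186681, Rational(-1, 725811)) = Rational(-62227, 241937)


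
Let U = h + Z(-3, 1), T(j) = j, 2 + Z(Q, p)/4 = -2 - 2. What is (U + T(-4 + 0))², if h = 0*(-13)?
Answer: 784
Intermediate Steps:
Z(Q, p) = -24 (Z(Q, p) = -8 + 4*(-2 - 2) = -8 + 4*(-4) = -8 - 16 = -24)
h = 0
U = -24 (U = 0 - 24 = -24)
(U + T(-4 + 0))² = (-24 + (-4 + 0))² = (-24 - 4)² = (-28)² = 784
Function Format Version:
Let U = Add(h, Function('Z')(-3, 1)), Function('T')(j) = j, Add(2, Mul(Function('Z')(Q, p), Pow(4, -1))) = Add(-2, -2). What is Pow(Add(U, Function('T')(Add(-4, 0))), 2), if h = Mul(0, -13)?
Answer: 784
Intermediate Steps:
Function('Z')(Q, p) = -24 (Function('Z')(Q, p) = Add(-8, Mul(4, Add(-2, -2))) = Add(-8, Mul(4, -4)) = Add(-8, -16) = -24)
h = 0
U = -24 (U = Add(0, -24) = -24)
Pow(Add(U, Function('T')(Add(-4, 0))), 2) = Pow(Add(-24, Add(-4, 0)), 2) = Pow(Add(-24, -4), 2) = Pow(-28, 2) = 784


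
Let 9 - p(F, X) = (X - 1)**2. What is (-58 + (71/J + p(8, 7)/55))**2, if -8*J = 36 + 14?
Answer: 368985681/75625 ≈ 4879.1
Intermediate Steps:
J = -25/4 (J = -(36 + 14)/8 = -1/8*50 = -25/4 ≈ -6.2500)
p(F, X) = 9 - (-1 + X)**2 (p(F, X) = 9 - (X - 1)**2 = 9 - (-1 + X)**2)
(-58 + (71/J + p(8, 7)/55))**2 = (-58 + (71/(-25/4) + (9 - (-1 + 7)**2)/55))**2 = (-58 + (71*(-4/25) + (9 - 1*6**2)*(1/55)))**2 = (-58 + (-284/25 + (9 - 1*36)*(1/55)))**2 = (-58 + (-284/25 + (9 - 36)*(1/55)))**2 = (-58 + (-284/25 - 27*1/55))**2 = (-58 + (-284/25 - 27/55))**2 = (-58 - 3259/275)**2 = (-19209/275)**2 = 368985681/75625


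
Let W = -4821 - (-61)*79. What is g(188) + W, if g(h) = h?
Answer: 186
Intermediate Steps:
W = -2 (W = -4821 - 1*(-4819) = -4821 + 4819 = -2)
g(188) + W = 188 - 2 = 186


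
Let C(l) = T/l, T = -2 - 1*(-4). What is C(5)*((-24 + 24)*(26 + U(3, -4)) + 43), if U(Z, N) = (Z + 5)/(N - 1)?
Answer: 86/5 ≈ 17.200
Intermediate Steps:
T = 2 (T = -2 + 4 = 2)
U(Z, N) = (5 + Z)/(-1 + N)
C(l) = 2/l
C(5)*((-24 + 24)*(26 + U(3, -4)) + 43) = (2/5)*((-24 + 24)*(26 + (5 + 3)/(-1 - 4)) + 43) = (2*(⅕))*(0*(26 + 8/(-5)) + 43) = 2*(0*(26 - ⅕*8) + 43)/5 = 2*(0*(26 - 8/5) + 43)/5 = 2*(0*(122/5) + 43)/5 = 2*(0 + 43)/5 = (⅖)*43 = 86/5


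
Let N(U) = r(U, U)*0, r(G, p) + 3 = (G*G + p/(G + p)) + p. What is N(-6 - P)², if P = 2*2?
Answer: 0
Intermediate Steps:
P = 4
r(G, p) = -3 + p + G² + p/(G + p) (r(G, p) = -3 + ((G*G + p/(G + p)) + p) = -3 + ((G² + p/(G + p)) + p) = -3 + (p + G² + p/(G + p)) = -3 + p + G² + p/(G + p))
N(U) = 0 (N(U) = ((U³ + U² - 3*U - 2*U + U*U + U*U²)/(U + U))*0 = ((U³ + U² - 3*U - 2*U + U² + U³)/((2*U)))*0 = ((1/(2*U))*(-5*U + 2*U² + 2*U³))*0 = ((-5*U + 2*U² + 2*U³)/(2*U))*0 = 0)
N(-6 - P)² = 0² = 0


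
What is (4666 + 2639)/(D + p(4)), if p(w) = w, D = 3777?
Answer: 7305/3781 ≈ 1.9320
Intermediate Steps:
(4666 + 2639)/(D + p(4)) = (4666 + 2639)/(3777 + 4) = 7305/3781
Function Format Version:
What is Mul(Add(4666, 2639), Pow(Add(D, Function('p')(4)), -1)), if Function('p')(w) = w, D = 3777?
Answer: Rational(7305, 3781) ≈ 1.9320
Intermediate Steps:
Mul(Add(4666, 2639), Pow(Add(D, Function('p')(4)), -1)) = Mul(Add(4666, 2639), Pow(Add(3777, 4), -1)) = Mul(7305, Pow(3781, -1)) = Mul(7305, Rational(1, 3781)) = Rational(7305, 3781)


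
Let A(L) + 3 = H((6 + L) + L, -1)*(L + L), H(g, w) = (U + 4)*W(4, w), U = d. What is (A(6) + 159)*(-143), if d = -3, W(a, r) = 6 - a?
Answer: -25740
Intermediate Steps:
U = -3
H(g, w) = 2 (H(g, w) = (-3 + 4)*(6 - 1*4) = 1*(6 - 4) = 1*2 = 2)
A(L) = -3 + 4*L (A(L) = -3 + 2*(L + L) = -3 + 2*(2*L) = -3 + 4*L)
(A(6) + 159)*(-143) = ((-3 + 4*6) + 159)*(-143) = ((-3 + 24) + 159)*(-143) = (21 + 159)*(-143) = 180*(-143) = -25740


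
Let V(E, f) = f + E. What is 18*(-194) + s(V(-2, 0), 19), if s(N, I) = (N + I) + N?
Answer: -3477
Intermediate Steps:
V(E, f) = E + f
s(N, I) = I + 2*N (s(N, I) = (I + N) + N = I + 2*N)
18*(-194) + s(V(-2, 0), 19) = 18*(-194) + (19 + 2*(-2 + 0)) = -3492 + (19 + 2*(-2)) = -3492 + (19 - 4) = -3492 + 15 = -3477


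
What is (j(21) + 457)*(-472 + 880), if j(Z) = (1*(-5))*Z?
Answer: 143616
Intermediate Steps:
j(Z) = -5*Z
(j(21) + 457)*(-472 + 880) = (-5*21 + 457)*(-472 + 880) = (-105 + 457)*408 = 352*408 = 143616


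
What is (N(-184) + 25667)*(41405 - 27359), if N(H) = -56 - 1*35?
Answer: 359240496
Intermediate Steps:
N(H) = -91 (N(H) = -56 - 35 = -91)
(N(-184) + 25667)*(41405 - 27359) = (-91 + 25667)*(41405 - 27359) = 25576*14046 = 359240496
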